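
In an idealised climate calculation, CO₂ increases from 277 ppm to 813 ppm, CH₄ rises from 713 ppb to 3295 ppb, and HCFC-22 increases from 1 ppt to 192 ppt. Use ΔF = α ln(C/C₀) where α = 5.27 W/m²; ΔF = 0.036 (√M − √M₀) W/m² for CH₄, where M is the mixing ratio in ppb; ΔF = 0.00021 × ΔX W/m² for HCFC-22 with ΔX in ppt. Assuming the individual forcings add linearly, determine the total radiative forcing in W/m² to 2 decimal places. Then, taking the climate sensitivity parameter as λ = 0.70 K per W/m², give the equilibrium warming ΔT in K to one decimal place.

CO₂: 5.27 × ln(813/277) = 5.27 × ln(2.93502) = 5.27 × 1.07671 = 5.6743 W/m².
CH₄: 0.036 × (√3295 − √713) = 0.036 × (57.4021 − 26.7021) = 0.036 × 30.7000 = 1.1052 W/m².
HCFC-22: ΔF = 0.00021 × (192 − 1) = 0.00021 × 191 = 0.0401 W/m².
Total ΔF = 5.6743 + 1.1052 + 0.0401 = 6.8196 W/m².
ΔT = λ ΔF = 0.70 × 6.82 = 4.7740 K.

ΔF = 6.82 W/m²; ΔT = 4.8 K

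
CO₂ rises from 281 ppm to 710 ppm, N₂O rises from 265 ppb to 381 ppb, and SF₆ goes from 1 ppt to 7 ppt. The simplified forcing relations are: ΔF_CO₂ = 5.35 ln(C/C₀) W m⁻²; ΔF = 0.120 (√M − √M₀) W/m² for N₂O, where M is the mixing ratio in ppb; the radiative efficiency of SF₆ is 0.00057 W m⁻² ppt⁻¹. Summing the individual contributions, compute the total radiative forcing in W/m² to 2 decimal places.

ΔF = 5.35 W/m²

CO₂: 5.35 × ln(710/281) = 5.35 × ln(2.52669) = 5.35 × 0.92691 = 4.9590 W/m².
N₂O: 0.120 × (√381 − √265) = 0.120 × (19.5192 − 16.2788) = 0.120 × 3.2404 = 0.3888 W/m².
SF₆: ΔF = 0.00057 × (7 − 1) = 0.00057 × 6 = 0.0034 W/m².
Total ΔF = 4.9590 + 0.3888 + 0.0034 = 5.3512 W/m².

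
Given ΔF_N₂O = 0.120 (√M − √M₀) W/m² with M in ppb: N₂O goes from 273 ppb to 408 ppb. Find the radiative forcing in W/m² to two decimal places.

N₂O: 0.120 × (√408 − √273) = 0.120 × (20.1990 − 16.5227) = 0.120 × 3.6763 = 0.4412 W/m².

ΔF = 0.44 W/m²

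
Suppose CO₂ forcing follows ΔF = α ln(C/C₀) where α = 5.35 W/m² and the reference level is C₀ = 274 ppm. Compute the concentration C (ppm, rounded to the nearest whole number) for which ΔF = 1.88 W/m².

Set 5.35 ln(C/274) = 1.88, so ln(C/274) = 1.88/5.35 = 0.35140.
Then C/274 = e^0.35140 = 1.42106, giving C = 274 × 1.42106 = 389.37 ppm.

C ≈ 389 ppm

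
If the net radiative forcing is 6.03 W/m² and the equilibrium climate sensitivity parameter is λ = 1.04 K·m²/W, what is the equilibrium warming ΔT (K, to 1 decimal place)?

ΔT = λ ΔF = 1.04 × 6.03 = 6.2712 K.

ΔT = 6.3 K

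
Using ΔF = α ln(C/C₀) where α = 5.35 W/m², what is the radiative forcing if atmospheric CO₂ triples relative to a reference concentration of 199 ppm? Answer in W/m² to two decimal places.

ΔF = 5.88 W/m²

Because the forcing depends only on the ratio C/C₀, the initial concentration does not enter.
ΔF = 5.35 × ln(3) = 5.35 × 1.09861 = 5.8776 W/m².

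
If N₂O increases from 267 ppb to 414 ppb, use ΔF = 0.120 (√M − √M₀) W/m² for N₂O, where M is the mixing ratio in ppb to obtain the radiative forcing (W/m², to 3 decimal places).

N₂O: 0.120 × (√414 − √267) = 0.120 × (20.3470 − 16.3401) = 0.120 × 4.0069 = 0.4808 W/m².

ΔF = 0.481 W/m²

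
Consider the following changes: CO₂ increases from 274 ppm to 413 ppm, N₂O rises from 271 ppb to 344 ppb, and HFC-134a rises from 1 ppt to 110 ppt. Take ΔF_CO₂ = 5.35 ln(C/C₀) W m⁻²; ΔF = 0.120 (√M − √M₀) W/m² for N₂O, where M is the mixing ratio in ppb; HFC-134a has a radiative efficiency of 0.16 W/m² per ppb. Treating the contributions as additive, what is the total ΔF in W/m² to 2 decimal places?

ΔF = 2.46 W/m²

CO₂: 5.35 × ln(413/274) = 5.35 × ln(1.50730) = 5.35 × 0.41032 = 2.1952 W/m².
N₂O: 0.120 × (√344 − √271) = 0.120 × (18.5472 − 16.4621) = 0.120 × 2.0851 = 0.2502 W/m².
HFC-134a: Δ = 110 − 1 = 109 ppt = 0.109 ppb; ΔF = 0.16 × 0.109 = 0.0174 W/m².
Total ΔF = 2.1952 + 0.2502 + 0.0174 = 2.4628 W/m².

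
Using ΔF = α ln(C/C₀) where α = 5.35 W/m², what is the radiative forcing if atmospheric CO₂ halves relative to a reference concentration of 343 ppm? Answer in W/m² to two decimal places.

ΔF = -3.71 W/m²

ΔF = 5.35 × ln(0.5) = 5.35 × -0.69315 = -3.7084 W/m².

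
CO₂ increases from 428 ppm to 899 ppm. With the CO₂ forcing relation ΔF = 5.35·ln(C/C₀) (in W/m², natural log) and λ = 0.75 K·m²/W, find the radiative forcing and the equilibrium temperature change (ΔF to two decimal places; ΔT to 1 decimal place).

ΔF = 3.97 W/m²; ΔT = 3.0 K

CO₂: 5.35 × ln(899/428) = 5.35 × ln(2.10047) = 5.35 × 0.74216 = 3.9706 W/m².
ΔT = λ ΔF = 0.75 × 3.97 = 2.9775 K.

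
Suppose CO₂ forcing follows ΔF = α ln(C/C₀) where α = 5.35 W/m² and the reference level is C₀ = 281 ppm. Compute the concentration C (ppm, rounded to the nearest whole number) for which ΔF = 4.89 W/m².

Set 5.35 ln(C/281) = 4.89, so ln(C/281) = 4.89/5.35 = 0.91402.
Then C/281 = e^0.91402 = 2.49433, giving C = 281 × 2.49433 = 700.91 ppm.

C ≈ 701 ppm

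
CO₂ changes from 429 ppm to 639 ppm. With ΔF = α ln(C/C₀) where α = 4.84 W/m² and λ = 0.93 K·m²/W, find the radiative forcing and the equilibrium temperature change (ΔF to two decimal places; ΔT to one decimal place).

CO₂: 4.84 × ln(639/429) = 4.84 × ln(1.48951) = 4.84 × 0.39845 = 1.9285 W/m².
ΔT = λ ΔF = 0.93 × 1.93 = 1.7949 K.

ΔF = 1.93 W/m²; ΔT = 1.8 K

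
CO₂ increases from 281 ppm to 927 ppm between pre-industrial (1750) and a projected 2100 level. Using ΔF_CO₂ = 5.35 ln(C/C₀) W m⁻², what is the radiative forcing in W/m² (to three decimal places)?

CO₂: 5.35 × ln(927/281) = 5.35 × ln(3.29893) = 5.35 × 1.19360 = 6.3858 W/m².

ΔF = 6.386 W/m²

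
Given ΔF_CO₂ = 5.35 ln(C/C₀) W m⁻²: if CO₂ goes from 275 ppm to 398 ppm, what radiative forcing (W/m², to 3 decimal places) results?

CO₂: 5.35 × ln(398/275) = 5.35 × ln(1.44727) = 5.35 × 0.36968 = 1.9778 W/m².

ΔF = 1.978 W/m²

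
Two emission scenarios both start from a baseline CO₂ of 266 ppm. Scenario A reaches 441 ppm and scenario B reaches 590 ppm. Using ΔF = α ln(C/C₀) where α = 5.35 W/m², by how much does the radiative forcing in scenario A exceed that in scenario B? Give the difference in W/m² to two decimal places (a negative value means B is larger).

ΔF_A − ΔF_B = -1.56 W/m²

ΔF_A = 5.35 ln(441/266) = 5.35 × 0.50555 = 2.7047 W/m².
ΔF_B = 5.35 ln(590/266) = 5.35 × 0.79663 = 4.2620 W/m².
Difference: 2.7047 − 4.2620 = -1.5573 W/m².
(Equivalently, ΔF_A − ΔF_B = 5.35 ln(441/590) = 5.35 × -0.29108 = -1.5573 W/m².)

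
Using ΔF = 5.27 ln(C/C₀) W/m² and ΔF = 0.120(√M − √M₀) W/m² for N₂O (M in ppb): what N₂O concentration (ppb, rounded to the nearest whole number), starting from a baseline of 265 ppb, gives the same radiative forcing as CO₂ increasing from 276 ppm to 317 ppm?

M ≈ 500 ppb

CO₂ forcing: 5.27 × ln(317/276) = 5.27 × 0.138501 = 0.72990 W/m².
Set 0.120(√M − √265) = 0.72990: √M = 0.72990/0.120 + √265 = 6.0825 + 16.2788 = 22.3613.
M = (22.3613)² = 500.03 ppb.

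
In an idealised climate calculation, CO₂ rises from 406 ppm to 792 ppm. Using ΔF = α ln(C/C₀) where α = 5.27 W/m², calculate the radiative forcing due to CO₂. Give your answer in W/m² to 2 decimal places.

CO₂: 5.27 × ln(792/406) = 5.27 × ln(1.95074) = 5.27 × 0.66821 = 3.5215 W/m².

ΔF = 3.52 W/m²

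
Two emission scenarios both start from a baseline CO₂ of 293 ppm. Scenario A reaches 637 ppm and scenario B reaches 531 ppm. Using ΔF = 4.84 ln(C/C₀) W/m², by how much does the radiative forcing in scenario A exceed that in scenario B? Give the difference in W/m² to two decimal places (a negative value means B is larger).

ΔF_A = 4.84 ln(637/293) = 4.84 × 0.77660 = 3.7587 W/m².
ΔF_B = 4.84 ln(531/293) = 4.84 × 0.59459 = 2.8778 W/m².
Difference: 3.7587 − 2.8778 = 0.8809 W/m².

ΔF_A − ΔF_B = 0.88 W/m²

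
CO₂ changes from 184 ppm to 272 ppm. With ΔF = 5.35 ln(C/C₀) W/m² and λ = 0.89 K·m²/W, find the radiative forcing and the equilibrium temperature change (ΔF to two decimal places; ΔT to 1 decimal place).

CO₂: 5.35 × ln(272/184) = 5.35 × ln(1.47826) = 5.35 × 0.39087 = 2.0912 W/m².
ΔT = λ ΔF = 0.89 × 2.09 = 1.8601 K.

ΔF = 2.09 W/m²; ΔT = 1.9 K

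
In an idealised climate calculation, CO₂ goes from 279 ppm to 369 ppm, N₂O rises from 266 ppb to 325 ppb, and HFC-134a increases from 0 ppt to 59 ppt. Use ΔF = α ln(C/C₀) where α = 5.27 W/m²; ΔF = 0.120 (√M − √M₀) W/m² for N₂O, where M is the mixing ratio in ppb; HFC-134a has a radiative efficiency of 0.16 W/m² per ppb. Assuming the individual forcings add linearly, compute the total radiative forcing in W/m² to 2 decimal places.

CO₂: 5.27 × ln(369/279) = 5.27 × ln(1.32258) = 5.27 × 0.27958 = 1.4734 W/m².
N₂O: 0.120 × (√325 − √266) = 0.120 × (18.0278 − 16.3095) = 0.120 × 1.7183 = 0.2062 W/m².
HFC-134a: Δ = 59 − 0 = 59 ppt = 0.059 ppb; ΔF = 0.16 × 0.059 = 0.0094 W/m².
Total ΔF = 1.4734 + 0.2062 + 0.0094 = 1.6890 W/m².

ΔF = 1.69 W/m²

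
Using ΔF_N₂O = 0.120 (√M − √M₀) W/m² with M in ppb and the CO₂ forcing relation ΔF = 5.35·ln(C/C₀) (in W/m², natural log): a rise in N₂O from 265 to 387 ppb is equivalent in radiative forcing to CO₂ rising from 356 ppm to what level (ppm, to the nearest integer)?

N₂O forcing: 0.120 × (√387 − √265) = 0.120 × (19.6723 − 16.2788) = 0.120 × 3.3935 = 0.40722 W/m².
Set 5.35 ln(C/356) = 0.40722: ln(C/356) = 0.40722/5.35 = 0.07612, so C = 356 × e^0.07612 = 356 × 1.07909 = 384.16 ppm.

C ≈ 384 ppm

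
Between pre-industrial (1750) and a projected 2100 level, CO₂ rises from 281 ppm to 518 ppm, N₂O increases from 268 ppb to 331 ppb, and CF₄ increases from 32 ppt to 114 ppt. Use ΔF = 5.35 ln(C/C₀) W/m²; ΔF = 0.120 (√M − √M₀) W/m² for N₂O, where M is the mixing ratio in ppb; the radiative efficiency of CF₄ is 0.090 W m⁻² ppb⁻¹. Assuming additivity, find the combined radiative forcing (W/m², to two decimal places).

CO₂: 5.35 × ln(518/281) = 5.35 × ln(1.84342) = 5.35 × 0.61162 = 3.2722 W/m².
N₂O: 0.120 × (√331 − √268) = 0.120 × (18.1934 − 16.3707) = 0.120 × 1.8227 = 0.2187 W/m².
CF₄: Δ = 114 − 32 = 82 ppt = 0.082 ppb; ΔF = 0.090 × 0.082 = 0.0074 W/m².
Total ΔF = 3.2722 + 0.2187 + 0.0074 = 3.4983 W/m².

ΔF = 3.50 W/m²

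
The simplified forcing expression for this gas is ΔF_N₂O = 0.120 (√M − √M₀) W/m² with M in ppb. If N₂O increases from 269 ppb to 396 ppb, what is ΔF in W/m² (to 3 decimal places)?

N₂O: 0.120 × (√396 − √269) = 0.120 × (19.8997 − 16.4012) = 0.120 × 3.4985 = 0.4198 W/m².

ΔF = 0.420 W/m²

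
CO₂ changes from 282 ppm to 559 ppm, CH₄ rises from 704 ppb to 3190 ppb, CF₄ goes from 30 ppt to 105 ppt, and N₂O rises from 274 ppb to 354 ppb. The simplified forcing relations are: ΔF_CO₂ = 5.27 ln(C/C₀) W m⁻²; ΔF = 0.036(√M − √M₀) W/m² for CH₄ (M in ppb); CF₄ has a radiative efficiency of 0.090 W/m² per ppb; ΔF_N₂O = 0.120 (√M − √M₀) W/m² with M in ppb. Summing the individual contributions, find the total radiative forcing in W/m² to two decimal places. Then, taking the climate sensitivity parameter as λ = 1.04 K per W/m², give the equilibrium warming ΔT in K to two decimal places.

CO₂: 5.27 × ln(559/282) = 5.27 × ln(1.98227) = 5.27 × 0.68424 = 3.6059 W/m².
CH₄: 0.036 × (√3190 − √704) = 0.036 × (56.4801 − 26.5330) = 0.036 × 29.9471 = 1.0781 W/m².
CF₄: Δ = 105 − 30 = 75 ppt = 0.075 ppb; ΔF = 0.090 × 0.075 = 0.0068 W/m².
N₂O: 0.120 × (√354 − √274) = 0.120 × (18.8149 − 16.5529) = 0.120 × 2.2620 = 0.2714 W/m².
Total ΔF = 3.6059 + 1.0781 + 0.0068 + 0.2714 = 4.9622 W/m².
ΔT = λ ΔF = 1.04 × 4.96 = 5.1584 K.

ΔF = 4.96 W/m²; ΔT = 5.16 K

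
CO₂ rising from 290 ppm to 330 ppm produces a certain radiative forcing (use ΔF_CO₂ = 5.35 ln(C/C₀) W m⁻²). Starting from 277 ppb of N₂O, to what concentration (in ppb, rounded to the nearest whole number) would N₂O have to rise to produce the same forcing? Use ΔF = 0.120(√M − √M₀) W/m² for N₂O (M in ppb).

CO₂ forcing: 5.35 × ln(330/290) = 5.35 × 0.129212 = 0.69128 W/m².
Set 0.120(√M − √277) = 0.69128: √M = 0.69128/0.120 + √277 = 5.7607 + 16.6433 = 22.4040.
M = (22.4040)² = 501.94 ppb.

M ≈ 502 ppb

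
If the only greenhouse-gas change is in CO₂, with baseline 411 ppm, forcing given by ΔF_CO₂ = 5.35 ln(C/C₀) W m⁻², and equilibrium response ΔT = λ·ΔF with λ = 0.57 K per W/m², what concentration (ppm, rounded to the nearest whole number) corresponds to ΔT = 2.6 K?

Required forcing: ΔF = ΔT/λ = 2.6/0.57 = 4.5614 W/m².
Then ln(C/411) = ΔF/5.35 = 4.5614/5.35 = 0.85260.
So C = 411 × e^0.85260 = 411 × 2.34574 = 964.10 ppm.

C ≈ 964 ppm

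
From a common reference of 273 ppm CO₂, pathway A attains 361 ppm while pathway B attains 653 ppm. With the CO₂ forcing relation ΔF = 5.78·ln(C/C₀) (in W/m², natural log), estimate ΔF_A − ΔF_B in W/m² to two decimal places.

ΔF_A = 5.78 ln(361/273) = 5.78 × 0.27941 = 1.6150 W/m².
ΔF_B = 5.78 ln(653/273) = 5.78 × 0.87211 = 5.0408 W/m².
Difference: 1.6150 − 5.0408 = -3.4258 W/m².

ΔF_A − ΔF_B = -3.43 W/m²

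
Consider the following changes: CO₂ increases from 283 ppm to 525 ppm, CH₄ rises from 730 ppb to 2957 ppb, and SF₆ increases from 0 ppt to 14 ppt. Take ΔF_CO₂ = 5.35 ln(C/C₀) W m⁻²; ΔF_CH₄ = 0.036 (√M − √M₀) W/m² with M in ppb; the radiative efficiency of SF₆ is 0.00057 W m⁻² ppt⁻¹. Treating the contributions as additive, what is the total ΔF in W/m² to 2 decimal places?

CO₂: 5.35 × ln(525/283) = 5.35 × ln(1.85512) = 5.35 × 0.61795 = 3.3060 W/m².
CH₄: 0.036 × (√2957 − √730) = 0.036 × (54.3783 − 27.0185) = 0.036 × 27.3598 = 0.9850 W/m².
SF₆: ΔF = 0.00057 × (14 − 0) = 0.00057 × 14 = 0.0080 W/m².
Total ΔF = 3.3060 + 0.9850 + 0.0080 = 4.2990 W/m².

ΔF = 4.30 W/m²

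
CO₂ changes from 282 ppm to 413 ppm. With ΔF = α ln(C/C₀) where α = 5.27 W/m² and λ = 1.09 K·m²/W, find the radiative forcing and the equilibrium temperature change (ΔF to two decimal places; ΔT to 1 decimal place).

ΔF = 2.01 W/m²; ΔT = 2.2 K

CO₂: 5.27 × ln(413/282) = 5.27 × ln(1.46454) = 5.27 × 0.38154 = 2.0107 W/m².
ΔT = λ ΔF = 1.09 × 2.01 = 2.1909 K.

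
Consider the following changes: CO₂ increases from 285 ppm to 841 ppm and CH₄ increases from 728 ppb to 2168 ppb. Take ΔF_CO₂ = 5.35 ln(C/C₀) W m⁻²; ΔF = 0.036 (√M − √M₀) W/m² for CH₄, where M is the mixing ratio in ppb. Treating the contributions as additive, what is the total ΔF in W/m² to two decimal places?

ΔF = 6.49 W/m²

CO₂: 5.35 × ln(841/285) = 5.35 × ln(2.95088) = 5.35 × 1.08210 = 5.7892 W/m².
CH₄: 0.036 × (√2168 − √728) = 0.036 × (46.5618 − 26.9815) = 0.036 × 19.5803 = 0.7049 W/m².
Total ΔF = 5.7892 + 0.7049 = 6.4941 W/m².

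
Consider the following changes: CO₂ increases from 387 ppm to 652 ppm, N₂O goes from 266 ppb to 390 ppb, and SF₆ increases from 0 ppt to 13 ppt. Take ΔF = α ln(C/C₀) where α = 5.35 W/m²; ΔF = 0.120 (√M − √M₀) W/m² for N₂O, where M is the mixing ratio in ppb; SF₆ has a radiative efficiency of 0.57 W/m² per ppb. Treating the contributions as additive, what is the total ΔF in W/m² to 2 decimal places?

CO₂: 5.35 × ln(652/387) = 5.35 × ln(1.68475) = 5.35 × 0.52162 = 2.7907 W/m².
N₂O: 0.120 × (√390 − √266) = 0.120 × (19.7484 − 16.3095) = 0.120 × 3.4389 = 0.4127 W/m².
SF₆: Δ = 13 − 0 = 13 ppt = 0.013 ppb; ΔF = 0.57 × 0.013 = 0.0074 W/m².
Total ΔF = 2.7907 + 0.4127 + 0.0074 = 3.2108 W/m².

ΔF = 3.21 W/m²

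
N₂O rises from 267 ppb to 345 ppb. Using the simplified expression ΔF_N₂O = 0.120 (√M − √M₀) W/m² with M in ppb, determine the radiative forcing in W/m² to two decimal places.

N₂O: 0.120 × (√345 − √267) = 0.120 × (18.5742 − 16.3401) = 0.120 × 2.2341 = 0.2681 W/m².

ΔF = 0.27 W/m²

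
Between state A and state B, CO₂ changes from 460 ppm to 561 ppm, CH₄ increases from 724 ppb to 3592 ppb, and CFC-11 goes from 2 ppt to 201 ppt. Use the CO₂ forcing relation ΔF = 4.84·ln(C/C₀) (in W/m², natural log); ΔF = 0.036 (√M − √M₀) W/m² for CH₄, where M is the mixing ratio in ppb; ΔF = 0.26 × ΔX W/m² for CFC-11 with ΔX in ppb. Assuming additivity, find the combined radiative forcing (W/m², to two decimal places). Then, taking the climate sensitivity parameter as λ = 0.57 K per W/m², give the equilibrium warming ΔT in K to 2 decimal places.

CO₂: 4.84 × ln(561/460) = 4.84 × ln(1.21957) = 4.84 × 0.19850 = 0.9607 W/m².
CH₄: 0.036 × (√3592 − √724) = 0.036 × (59.9333 − 26.9072) = 0.036 × 33.0261 = 1.1889 W/m².
CFC-11: Δ = 201 − 2 = 199 ppt = 0.199 ppb; ΔF = 0.26 × 0.199 = 0.0517 W/m².
Total ΔF = 0.9607 + 1.1889 + 0.0517 = 2.2013 W/m².
ΔT = λ ΔF = 0.57 × 2.20 = 1.2540 K.

ΔF = 2.20 W/m²; ΔT = 1.25 K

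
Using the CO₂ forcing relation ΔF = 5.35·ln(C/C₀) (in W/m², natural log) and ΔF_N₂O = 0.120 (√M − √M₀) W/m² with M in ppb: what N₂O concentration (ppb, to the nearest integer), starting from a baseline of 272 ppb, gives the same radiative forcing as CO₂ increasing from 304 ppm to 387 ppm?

CO₂ forcing: 5.35 × ln(387/304) = 5.35 × 0.241397 = 1.29147 W/m².
Set 0.120(√M − √272) = 1.29147: √M = 1.29147/0.120 + √272 = 10.7623 + 16.4924 = 27.2547.
M = (27.2547)² = 742.82 ppb.

M ≈ 743 ppb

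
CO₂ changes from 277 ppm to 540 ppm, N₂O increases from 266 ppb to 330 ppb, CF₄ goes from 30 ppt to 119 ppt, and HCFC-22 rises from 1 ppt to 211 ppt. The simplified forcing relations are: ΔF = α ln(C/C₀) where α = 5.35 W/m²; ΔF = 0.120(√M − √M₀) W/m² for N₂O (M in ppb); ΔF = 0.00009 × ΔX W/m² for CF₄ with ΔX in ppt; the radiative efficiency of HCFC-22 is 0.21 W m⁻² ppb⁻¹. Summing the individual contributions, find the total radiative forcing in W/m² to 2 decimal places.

ΔF = 3.85 W/m²

CO₂: 5.35 × ln(540/277) = 5.35 × ln(1.94946) = 5.35 × 0.66755 = 3.5714 W/m².
N₂O: 0.120 × (√330 − √266) = 0.120 × (18.1659 − 16.3095) = 0.120 × 1.8564 = 0.2228 W/m².
CF₄: ΔF = 0.00009 × (119 − 30) = 0.00009 × 89 = 0.0080 W/m².
HCFC-22: Δ = 211 − 1 = 210 ppt = 0.210 ppb; ΔF = 0.21 × 0.210 = 0.0441 W/m².
Total ΔF = 3.5714 + 0.2228 + 0.0080 + 0.0441 = 3.8463 W/m².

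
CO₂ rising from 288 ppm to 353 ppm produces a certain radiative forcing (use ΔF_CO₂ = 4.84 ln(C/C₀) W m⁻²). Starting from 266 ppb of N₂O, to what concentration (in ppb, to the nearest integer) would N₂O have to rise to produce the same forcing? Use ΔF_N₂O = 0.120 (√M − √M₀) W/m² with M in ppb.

CO₂ forcing: 4.84 × ln(353/288) = 4.84 × 0.203508 = 0.98498 W/m².
Set 0.120(√M − √266) = 0.98498: √M = 0.98498/0.120 + √266 = 8.2082 + 16.3095 = 24.5177.
M = (24.5177)² = 601.12 ppb.

M ≈ 601 ppb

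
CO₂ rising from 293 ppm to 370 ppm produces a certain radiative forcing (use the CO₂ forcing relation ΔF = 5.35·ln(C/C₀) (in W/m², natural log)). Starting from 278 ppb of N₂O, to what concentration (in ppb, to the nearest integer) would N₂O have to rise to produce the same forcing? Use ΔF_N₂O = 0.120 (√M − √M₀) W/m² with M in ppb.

M ≈ 733 ppb

CO₂ forcing: 5.35 × ln(370/293) = 5.35 × 0.233330 = 1.24832 W/m².
Set 0.120(√M − √278) = 1.24832: √M = 1.24832/0.120 + √278 = 10.4027 + 16.6733 = 27.0760.
M = (27.0760)² = 733.11 ppb.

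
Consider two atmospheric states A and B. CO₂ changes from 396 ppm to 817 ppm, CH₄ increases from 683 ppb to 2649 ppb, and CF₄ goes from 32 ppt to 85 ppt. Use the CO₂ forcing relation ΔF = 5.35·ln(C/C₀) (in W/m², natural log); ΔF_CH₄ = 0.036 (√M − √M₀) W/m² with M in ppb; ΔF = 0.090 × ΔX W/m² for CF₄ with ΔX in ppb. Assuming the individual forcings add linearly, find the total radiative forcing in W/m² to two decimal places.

ΔF = 4.79 W/m²

CO₂: 5.35 × ln(817/396) = 5.35 × ln(2.06313) = 5.35 × 0.72422 = 3.8746 W/m².
CH₄: 0.036 × (√2649 − √683) = 0.036 × (51.4684 − 26.1343) = 0.036 × 25.3341 = 0.9120 W/m².
CF₄: Δ = 85 − 32 = 53 ppt = 0.053 ppb; ΔF = 0.090 × 0.053 = 0.0048 W/m².
Total ΔF = 3.8746 + 0.9120 + 0.0048 = 4.7914 W/m².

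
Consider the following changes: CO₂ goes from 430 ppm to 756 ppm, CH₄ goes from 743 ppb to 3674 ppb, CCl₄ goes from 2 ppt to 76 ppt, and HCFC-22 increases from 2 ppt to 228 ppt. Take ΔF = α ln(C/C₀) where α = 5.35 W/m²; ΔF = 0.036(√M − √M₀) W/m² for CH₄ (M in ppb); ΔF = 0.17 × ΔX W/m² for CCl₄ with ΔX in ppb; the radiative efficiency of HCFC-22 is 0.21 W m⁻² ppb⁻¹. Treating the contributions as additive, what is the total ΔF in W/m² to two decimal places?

ΔF = 4.28 W/m²

CO₂: 5.35 × ln(756/430) = 5.35 × ln(1.75814) = 5.35 × 0.56426 = 3.0188 W/m².
CH₄: 0.036 × (√3674 − √743) = 0.036 × (60.6135 − 27.2580) = 0.036 × 33.3555 = 1.2008 W/m².
CCl₄: Δ = 76 − 2 = 74 ppt = 0.074 ppb; ΔF = 0.17 × 0.074 = 0.0126 W/m².
HCFC-22: Δ = 228 − 2 = 226 ppt = 0.226 ppb; ΔF = 0.21 × 0.226 = 0.0475 W/m².
Total ΔF = 3.0188 + 1.2008 + 0.0126 + 0.0475 = 4.2797 W/m².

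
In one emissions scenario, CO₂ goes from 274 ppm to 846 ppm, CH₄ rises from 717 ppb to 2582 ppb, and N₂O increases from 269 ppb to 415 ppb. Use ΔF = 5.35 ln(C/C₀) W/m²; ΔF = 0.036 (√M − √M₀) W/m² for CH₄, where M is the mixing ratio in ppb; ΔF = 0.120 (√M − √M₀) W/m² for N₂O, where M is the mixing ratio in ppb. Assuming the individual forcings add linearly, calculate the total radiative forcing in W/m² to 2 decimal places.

ΔF = 7.37 W/m²

CO₂: 5.35 × ln(846/274) = 5.35 × ln(3.08759) = 5.35 × 1.12739 = 6.0315 W/m².
CH₄: 0.036 × (√2582 − √717) = 0.036 × (50.8134 − 26.7769) = 0.036 × 24.0365 = 0.8653 W/m².
N₂O: 0.120 × (√415 − √269) = 0.120 × (20.3715 − 16.4012) = 0.120 × 3.9703 = 0.4764 W/m².
Total ΔF = 6.0315 + 0.8653 + 0.4764 = 7.3732 W/m².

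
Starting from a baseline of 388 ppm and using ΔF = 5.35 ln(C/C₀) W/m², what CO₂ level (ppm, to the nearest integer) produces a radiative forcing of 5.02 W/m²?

C ≈ 992 ppm

Set 5.35 ln(C/388) = 5.02, so ln(C/388) = 5.02/5.35 = 0.93832.
Then C/388 = e^0.93832 = 2.55568, giving C = 388 × 2.55568 = 991.60 ppm.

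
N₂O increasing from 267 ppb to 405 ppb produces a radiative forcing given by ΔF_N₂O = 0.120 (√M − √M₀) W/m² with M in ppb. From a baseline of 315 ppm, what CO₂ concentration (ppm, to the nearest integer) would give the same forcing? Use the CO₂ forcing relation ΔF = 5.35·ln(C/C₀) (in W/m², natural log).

N₂O forcing: 0.120 × (√405 − √267) = 0.120 × (20.1246 − 16.3401) = 0.120 × 3.7845 = 0.45414 W/m².
Set 5.35 ln(C/315) = 0.45414: ln(C/315) = 0.45414/5.35 = 0.08489, so C = 315 × e^0.08489 = 315 × 1.08860 = 342.91 ppm.

C ≈ 343 ppm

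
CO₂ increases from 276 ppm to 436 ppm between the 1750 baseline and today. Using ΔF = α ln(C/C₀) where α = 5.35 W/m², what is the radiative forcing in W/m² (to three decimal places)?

ΔF = 2.446 W/m²

CO₂ absorption bands are partially saturated, so forcing scales with the logarithm of the concentration ratio.
CO₂: 5.35 × ln(436/276) = 5.35 × ln(1.57971) = 5.35 × 0.45724 = 2.4462 W/m².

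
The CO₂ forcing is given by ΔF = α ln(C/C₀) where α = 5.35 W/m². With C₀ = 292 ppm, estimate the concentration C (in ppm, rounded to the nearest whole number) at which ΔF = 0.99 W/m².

Set 5.35 ln(C/292) = 0.99, so ln(C/292) = 0.99/5.35 = 0.18505.
Then C/292 = e^0.18505 = 1.20328, giving C = 292 × 1.20328 = 351.36 ppm.

C ≈ 351 ppm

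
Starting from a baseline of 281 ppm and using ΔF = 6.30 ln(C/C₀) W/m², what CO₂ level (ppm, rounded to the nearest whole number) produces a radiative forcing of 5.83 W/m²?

C ≈ 709 ppm

Set 6.30 ln(C/281) = 5.83, so ln(C/281) = 5.83/6.30 = 0.92540.
Then C/281 = e^0.92540 = 2.52288, giving C = 281 × 2.52288 = 708.93 ppm.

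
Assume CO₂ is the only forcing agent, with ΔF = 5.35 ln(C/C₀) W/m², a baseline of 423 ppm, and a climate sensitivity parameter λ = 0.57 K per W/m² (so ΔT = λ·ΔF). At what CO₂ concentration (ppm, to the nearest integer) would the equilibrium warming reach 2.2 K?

Required forcing: ΔF = ΔT/λ = 2.2/0.57 = 3.8596 W/m².
Then ln(C/423) = ΔF/5.35 = 3.8596/5.35 = 0.72142.
So C = 423 × e^0.72142 = 423 × 2.05735 = 870.26 ppm.

C ≈ 870 ppm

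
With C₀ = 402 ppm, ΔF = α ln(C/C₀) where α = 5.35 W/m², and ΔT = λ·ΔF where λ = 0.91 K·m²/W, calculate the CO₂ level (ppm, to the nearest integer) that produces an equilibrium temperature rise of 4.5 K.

Required forcing: ΔF = ΔT/λ = 4.5/0.91 = 4.9451 W/m².
Then ln(C/402) = ΔF/5.35 = 4.9451/5.35 = 0.92432.
So C = 402 × e^0.92432 = 402 × 2.52015 = 1013.10 ppm.

C ≈ 1013 ppm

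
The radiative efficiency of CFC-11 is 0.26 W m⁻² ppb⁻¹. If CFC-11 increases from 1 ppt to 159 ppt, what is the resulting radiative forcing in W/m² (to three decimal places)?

CFC-11: Δ = 159 − 1 = 158 ppt = 0.158 ppb; ΔF = 0.26 × 0.158 = 0.0411 W/m².

ΔF = 0.041 W/m²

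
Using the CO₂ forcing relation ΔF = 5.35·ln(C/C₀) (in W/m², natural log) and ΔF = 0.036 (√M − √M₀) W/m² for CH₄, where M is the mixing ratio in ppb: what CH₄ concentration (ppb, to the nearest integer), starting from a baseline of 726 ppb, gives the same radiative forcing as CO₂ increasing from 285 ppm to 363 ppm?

CO₂ forcing: 5.35 × ln(363/285) = 5.35 × 0.241914 = 1.29424 W/m².
Set 0.036(√M − √726) = 1.29424: √M = 1.29424/0.036 + √726 = 35.9511 + 26.9444 = 62.8955.
M = (62.8955)² = 3955.84 ppb.

M ≈ 3956 ppb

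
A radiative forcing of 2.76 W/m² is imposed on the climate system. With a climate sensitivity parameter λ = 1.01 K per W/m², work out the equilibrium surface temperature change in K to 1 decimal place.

ΔT = 2.8 K

ΔT = λ ΔF = 1.01 × 2.76 = 2.7876 K.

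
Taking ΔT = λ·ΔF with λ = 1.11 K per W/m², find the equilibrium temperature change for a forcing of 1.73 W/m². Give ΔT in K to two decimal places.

ΔT = λ ΔF = 1.11 × 1.73 = 1.9203 K.

ΔT = 1.92 K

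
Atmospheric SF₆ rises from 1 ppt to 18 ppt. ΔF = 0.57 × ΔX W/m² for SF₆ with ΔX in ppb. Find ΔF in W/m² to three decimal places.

SF₆: Δ = 18 − 1 = 17 ppt = 0.017 ppb; ΔF = 0.57 × 0.017 = 0.0097 W/m².

ΔF = 0.010 W/m²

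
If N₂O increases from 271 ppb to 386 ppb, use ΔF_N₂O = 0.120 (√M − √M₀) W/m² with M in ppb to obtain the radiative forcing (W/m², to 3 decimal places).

ΔF = 0.382 W/m²

N₂O: 0.120 × (√386 − √271) = 0.120 × (19.6469 − 16.4621) = 0.120 × 3.1848 = 0.3822 W/m².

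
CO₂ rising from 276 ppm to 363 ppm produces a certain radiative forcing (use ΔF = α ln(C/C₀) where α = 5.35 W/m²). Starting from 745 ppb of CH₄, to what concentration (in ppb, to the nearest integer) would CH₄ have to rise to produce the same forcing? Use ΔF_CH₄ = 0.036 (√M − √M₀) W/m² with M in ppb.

M ≈ 4626 ppb

CO₂ forcing: 5.35 × ln(363/276) = 5.35 × 0.274002 = 1.46591 W/m².
Set 0.036(√M − √745) = 1.46591: √M = 1.46591/0.036 + √745 = 40.7197 + 27.2947 = 68.0144.
M = (68.0144)² = 4625.96 ppb.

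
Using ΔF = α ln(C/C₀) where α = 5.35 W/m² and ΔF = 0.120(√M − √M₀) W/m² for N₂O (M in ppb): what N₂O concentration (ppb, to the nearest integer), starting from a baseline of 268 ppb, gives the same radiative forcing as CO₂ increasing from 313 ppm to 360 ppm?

M ≈ 511 ppb

CO₂ forcing: 5.35 × ln(360/313) = 5.35 × 0.139901 = 0.74847 W/m².
Set 0.120(√M − √268) = 0.74847: √M = 0.74847/0.120 + √268 = 6.2373 + 16.3707 = 22.6080.
M = (22.6080)² = 511.12 ppb.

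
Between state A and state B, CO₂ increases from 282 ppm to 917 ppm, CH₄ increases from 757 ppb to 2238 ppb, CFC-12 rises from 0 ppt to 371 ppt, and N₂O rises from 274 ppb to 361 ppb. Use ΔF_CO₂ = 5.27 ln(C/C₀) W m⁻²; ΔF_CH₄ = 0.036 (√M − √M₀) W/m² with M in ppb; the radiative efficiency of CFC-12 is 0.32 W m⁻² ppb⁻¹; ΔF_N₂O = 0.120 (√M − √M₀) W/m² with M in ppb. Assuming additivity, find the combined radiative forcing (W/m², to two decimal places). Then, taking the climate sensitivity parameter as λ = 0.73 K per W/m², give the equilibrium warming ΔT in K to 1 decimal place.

CO₂: 5.27 × ln(917/282) = 5.27 × ln(3.25177) = 5.27 × 1.17920 = 6.2144 W/m².
CH₄: 0.036 × (√2238 − √757) = 0.036 × (47.3075 − 27.5136) = 0.036 × 19.7939 = 0.7126 W/m².
CFC-12: Δ = 371 − 0 = 371 ppt = 0.371 ppb; ΔF = 0.32 × 0.371 = 0.1187 W/m².
N₂O: 0.120 × (√361 − √274) = 0.120 × (19.0000 − 16.5529) = 0.120 × 2.4471 = 0.2937 W/m².
Total ΔF = 6.2144 + 0.7126 + 0.1187 + 0.2937 = 7.3394 W/m².
ΔT = λ ΔF = 0.73 × 7.34 = 5.3582 K.

ΔF = 7.34 W/m²; ΔT = 5.4 K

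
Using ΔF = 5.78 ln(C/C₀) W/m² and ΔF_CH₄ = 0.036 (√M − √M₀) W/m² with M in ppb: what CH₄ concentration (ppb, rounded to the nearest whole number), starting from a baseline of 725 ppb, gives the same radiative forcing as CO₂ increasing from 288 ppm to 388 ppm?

CO₂ forcing: 5.78 × ln(388/288) = 5.78 × 0.298045 = 1.72270 W/m².
Set 0.036(√M − √725) = 1.72270: √M = 1.72270/0.036 + √725 = 47.8528 + 26.9258 = 74.7786.
M = (74.7786)² = 5591.84 ppb.

M ≈ 5592 ppb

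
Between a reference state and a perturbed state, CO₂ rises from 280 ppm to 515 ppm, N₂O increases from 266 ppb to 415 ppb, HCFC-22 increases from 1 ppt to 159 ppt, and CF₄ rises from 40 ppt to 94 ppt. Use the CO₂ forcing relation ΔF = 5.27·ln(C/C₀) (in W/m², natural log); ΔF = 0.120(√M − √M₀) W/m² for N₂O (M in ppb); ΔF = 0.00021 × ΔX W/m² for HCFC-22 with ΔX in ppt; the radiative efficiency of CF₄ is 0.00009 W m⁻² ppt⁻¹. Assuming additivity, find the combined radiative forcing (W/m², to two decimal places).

ΔF = 3.74 W/m²

CO₂: 5.27 × ln(515/280) = 5.27 × ln(1.83929) = 5.27 × 0.60938 = 3.2114 W/m².
N₂O: 0.120 × (√415 − √266) = 0.120 × (20.3715 − 16.3095) = 0.120 × 4.0620 = 0.4874 W/m².
HCFC-22: ΔF = 0.00021 × (159 − 1) = 0.00021 × 158 = 0.0332 W/m².
CF₄: ΔF = 0.00009 × (94 − 40) = 0.00009 × 54 = 0.0049 W/m².
Total ΔF = 3.2114 + 0.4874 + 0.0332 + 0.0049 = 3.7369 W/m².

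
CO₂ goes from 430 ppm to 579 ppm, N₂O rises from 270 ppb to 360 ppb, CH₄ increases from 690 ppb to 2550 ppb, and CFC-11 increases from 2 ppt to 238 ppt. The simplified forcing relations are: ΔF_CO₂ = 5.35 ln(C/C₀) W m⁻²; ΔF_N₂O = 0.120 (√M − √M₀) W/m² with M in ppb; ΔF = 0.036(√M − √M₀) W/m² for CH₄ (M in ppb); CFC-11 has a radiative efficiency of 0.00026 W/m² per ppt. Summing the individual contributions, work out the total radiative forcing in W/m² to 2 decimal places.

ΔF = 2.83 W/m²

CO₂: 5.35 × ln(579/430) = 5.35 × ln(1.34651) = 5.35 × 0.29752 = 1.5917 W/m².
N₂O: 0.120 × (√360 − √270) = 0.120 × (18.9737 − 16.4317) = 0.120 × 2.5420 = 0.3050 W/m².
CH₄: 0.036 × (√2550 − √690) = 0.036 × (50.4975 − 26.2679) = 0.036 × 24.2296 = 0.8723 W/m².
CFC-11: ΔF = 0.00026 × (238 − 2) = 0.00026 × 236 = 0.0614 W/m².
Total ΔF = 1.5917 + 0.3050 + 0.8723 + 0.0614 = 2.8304 W/m².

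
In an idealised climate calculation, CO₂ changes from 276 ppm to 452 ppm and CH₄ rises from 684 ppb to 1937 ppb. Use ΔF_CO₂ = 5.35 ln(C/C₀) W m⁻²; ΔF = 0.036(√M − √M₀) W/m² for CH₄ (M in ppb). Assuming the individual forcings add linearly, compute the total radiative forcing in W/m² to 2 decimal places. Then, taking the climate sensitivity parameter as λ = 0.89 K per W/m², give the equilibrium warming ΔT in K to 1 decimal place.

CO₂: 5.35 × ln(452/276) = 5.35 × ln(1.63768) = 5.35 × 0.49328 = 2.6390 W/m².
CH₄: 0.036 × (√1937 − √684) = 0.036 × (44.0114 − 26.1534) = 0.036 × 17.8580 = 0.6429 W/m².
Total ΔF = 2.6390 + 0.6429 = 3.2819 W/m².
ΔT = λ ΔF = 0.89 × 3.28 = 2.9192 K.

ΔF = 3.28 W/m²; ΔT = 2.9 K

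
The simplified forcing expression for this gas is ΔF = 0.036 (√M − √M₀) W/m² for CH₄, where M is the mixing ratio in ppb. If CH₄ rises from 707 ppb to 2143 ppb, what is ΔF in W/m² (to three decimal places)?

CH₄: 0.036 × (√2143 − √707) = 0.036 × (46.2925 − 26.5895) = 0.036 × 19.7030 = 0.7093 W/m².

ΔF = 0.709 W/m²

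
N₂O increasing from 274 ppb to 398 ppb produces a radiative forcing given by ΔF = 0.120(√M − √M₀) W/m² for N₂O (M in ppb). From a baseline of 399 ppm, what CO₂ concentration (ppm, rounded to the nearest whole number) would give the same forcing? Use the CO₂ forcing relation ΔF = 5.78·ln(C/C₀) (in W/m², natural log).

N₂O forcing: 0.120 × (√398 − √274) = 0.120 × (19.9499 − 16.5529) = 0.120 × 3.3970 = 0.40764 W/m².
Set 5.78 ln(C/399) = 0.40764: ln(C/399) = 0.40764/5.78 = 0.07053, so C = 399 × e^0.07053 = 399 × 1.07308 = 428.16 ppm.

C ≈ 428 ppm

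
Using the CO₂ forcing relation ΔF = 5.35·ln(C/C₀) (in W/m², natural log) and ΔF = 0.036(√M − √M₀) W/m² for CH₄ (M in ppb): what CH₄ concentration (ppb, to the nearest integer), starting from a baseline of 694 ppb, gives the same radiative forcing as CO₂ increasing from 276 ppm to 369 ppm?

M ≈ 4830 ppb

CO₂ forcing: 5.35 × ln(369/276) = 5.35 × 0.290396 = 1.55362 W/m².
Set 0.036(√M − √694) = 1.55362: √M = 1.55362/0.036 + √694 = 43.1561 + 26.3439 = 69.5000.
M = (69.5000)² = 4830.25 ppb.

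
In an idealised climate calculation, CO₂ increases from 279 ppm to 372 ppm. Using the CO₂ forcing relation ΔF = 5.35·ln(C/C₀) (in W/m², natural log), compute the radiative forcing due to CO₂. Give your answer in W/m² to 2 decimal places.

ΔF = 1.54 W/m²

CO₂: 5.35 × ln(372/279) = 5.35 × ln(1.33333) = 5.35 × 0.28768 = 1.5391 W/m².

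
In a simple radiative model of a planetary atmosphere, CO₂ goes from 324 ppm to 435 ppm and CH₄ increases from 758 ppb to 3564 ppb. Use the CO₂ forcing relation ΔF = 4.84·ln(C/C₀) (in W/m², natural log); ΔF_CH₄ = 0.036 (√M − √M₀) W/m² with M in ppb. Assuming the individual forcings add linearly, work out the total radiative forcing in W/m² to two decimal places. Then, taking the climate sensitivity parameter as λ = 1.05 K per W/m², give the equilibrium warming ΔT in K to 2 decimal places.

CO₂: 4.84 × ln(435/324) = 4.84 × ln(1.34259) = 4.84 × 0.29460 = 1.4259 W/m².
CH₄: 0.036 × (√3564 − √758) = 0.036 × (59.6992 − 27.5318) = 0.036 × 32.1674 = 1.1580 W/m².
Total ΔF = 1.4259 + 1.1580 = 2.5839 W/m².
ΔT = λ ΔF = 1.05 × 2.58 = 2.7090 K.

ΔF = 2.58 W/m²; ΔT = 2.71 K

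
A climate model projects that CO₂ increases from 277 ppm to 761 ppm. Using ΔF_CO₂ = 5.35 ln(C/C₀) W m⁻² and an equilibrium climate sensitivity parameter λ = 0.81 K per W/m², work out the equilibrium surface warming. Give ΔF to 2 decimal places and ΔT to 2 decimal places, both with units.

CO₂: 5.35 × ln(761/277) = 5.35 × ln(2.74729) = 5.35 × 1.01061 = 5.4068 W/m².
ΔT = λ ΔF = 0.81 × 5.41 = 4.3821 K.

ΔF = 5.41 W/m²; ΔT = 4.38 K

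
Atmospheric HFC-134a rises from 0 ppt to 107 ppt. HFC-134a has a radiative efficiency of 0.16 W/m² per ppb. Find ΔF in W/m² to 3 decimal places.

ΔF = 0.017 W/m²

HFC-134a: Δ = 107 − 0 = 107 ppt = 0.107 ppb; ΔF = 0.16 × 0.107 = 0.0171 W/m².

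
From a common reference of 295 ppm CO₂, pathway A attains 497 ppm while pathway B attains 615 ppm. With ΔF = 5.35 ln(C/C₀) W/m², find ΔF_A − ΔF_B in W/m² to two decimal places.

ΔF_A − ΔF_B = -1.14 W/m²

ΔF_A = 5.35 ln(497/295) = 5.35 × 0.52161 = 2.7906 W/m².
ΔF_B = 5.35 ln(615/295) = 5.35 × 0.73465 = 3.9304 W/m².
Difference: 2.7906 − 3.9304 = -1.1398 W/m².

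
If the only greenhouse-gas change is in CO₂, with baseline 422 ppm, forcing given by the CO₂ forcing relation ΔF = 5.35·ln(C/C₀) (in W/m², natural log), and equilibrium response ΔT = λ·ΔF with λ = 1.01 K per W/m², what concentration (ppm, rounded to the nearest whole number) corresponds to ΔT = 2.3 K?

Required forcing: ΔF = ΔT/λ = 2.3/1.01 = 2.2772 W/m².
Then ln(C/422) = ΔF/5.35 = 2.2772/5.35 = 0.42564.
So C = 422 × e^0.42564 = 422 × 1.53057 = 645.90 ppm.

C ≈ 646 ppm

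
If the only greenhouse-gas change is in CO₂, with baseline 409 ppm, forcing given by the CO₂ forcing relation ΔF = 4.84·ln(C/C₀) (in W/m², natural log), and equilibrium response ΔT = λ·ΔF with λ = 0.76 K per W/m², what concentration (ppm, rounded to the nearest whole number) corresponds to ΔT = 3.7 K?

C ≈ 1118 ppm

Required forcing: ΔF = ΔT/λ = 3.7/0.76 = 4.8684 W/m².
Then ln(C/409) = ΔF/4.84 = 4.8684/4.84 = 1.00587.
So C = 409 × e^1.00587 = 409 × 2.73429 = 1118.32 ppm.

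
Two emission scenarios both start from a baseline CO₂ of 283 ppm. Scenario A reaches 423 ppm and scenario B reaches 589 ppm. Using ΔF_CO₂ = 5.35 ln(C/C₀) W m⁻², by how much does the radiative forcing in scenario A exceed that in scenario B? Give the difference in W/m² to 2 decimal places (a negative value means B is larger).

ΔF_A = 5.35 ln(423/283) = 5.35 × 0.40193 = 2.1503 W/m².
ΔF_B = 5.35 ln(589/283) = 5.35 × 0.73298 = 3.9214 W/m².
Difference: 2.1503 − 3.9214 = -1.7711 W/m².
(Equivalently, ΔF_A − ΔF_B = 5.35 ln(423/589) = 5.35 × -0.33105 = -1.7711 W/m².)

ΔF_A − ΔF_B = -1.77 W/m²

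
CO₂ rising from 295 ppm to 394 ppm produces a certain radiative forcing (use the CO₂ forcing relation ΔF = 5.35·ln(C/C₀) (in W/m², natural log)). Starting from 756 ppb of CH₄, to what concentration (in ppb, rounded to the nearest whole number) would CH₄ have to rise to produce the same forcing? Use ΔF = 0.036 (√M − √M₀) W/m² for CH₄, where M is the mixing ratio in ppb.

CO₂ forcing: 5.35 × ln(394/295) = 5.35 × 0.289376 = 1.54816 W/m².
Set 0.036(√M − √756) = 1.54816: √M = 1.54816/0.036 + √756 = 43.0044 + 27.4955 = 70.4999.
M = (70.4999)² = 4970.24 ppb.

M ≈ 4970 ppb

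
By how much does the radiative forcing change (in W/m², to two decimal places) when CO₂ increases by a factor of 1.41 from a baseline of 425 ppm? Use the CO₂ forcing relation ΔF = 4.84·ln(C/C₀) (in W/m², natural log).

Because the forcing depends only on the ratio C/C₀, the initial concentration does not enter.
ΔF = 4.84 × ln(1.41) = 4.84 × 0.34359 = 1.6630 W/m².

ΔF = 1.66 W/m²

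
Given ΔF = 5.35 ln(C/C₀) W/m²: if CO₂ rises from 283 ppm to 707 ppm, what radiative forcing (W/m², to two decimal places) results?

ΔF = 4.90 W/m²

CO₂: 5.35 × ln(707/283) = 5.35 × ln(2.49823) = 5.35 × 0.91558 = 4.8984 W/m².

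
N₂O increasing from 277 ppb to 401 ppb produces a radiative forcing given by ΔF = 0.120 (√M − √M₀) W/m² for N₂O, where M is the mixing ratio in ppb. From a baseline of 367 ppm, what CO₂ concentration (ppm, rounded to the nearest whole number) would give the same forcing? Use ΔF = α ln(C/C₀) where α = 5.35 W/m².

C ≈ 396 ppm

N₂O forcing: 0.120 × (√401 − √277) = 0.120 × (20.0250 − 16.6433) = 0.120 × 3.3817 = 0.40580 W/m².
Set 5.35 ln(C/367) = 0.40580: ln(C/367) = 0.40580/5.35 = 0.07585, so C = 367 × e^0.07585 = 367 × 1.07880 = 395.92 ppm.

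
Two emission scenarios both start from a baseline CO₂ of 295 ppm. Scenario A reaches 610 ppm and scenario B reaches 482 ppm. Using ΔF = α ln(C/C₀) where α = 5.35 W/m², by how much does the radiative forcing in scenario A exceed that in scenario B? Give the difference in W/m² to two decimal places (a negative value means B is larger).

ΔF_A = 5.35 ln(610/295) = 5.35 × 0.72648 = 3.8867 W/m².
ΔF_B = 5.35 ln(482/295) = 5.35 × 0.49097 = 2.6267 W/m².
Difference: 3.8867 − 2.6267 = 1.2600 W/m².
(Equivalently, ΔF_A − ΔF_B = 5.35 ln(610/482) = 5.35 × 0.23551 = 1.2600 W/m².)

ΔF_A − ΔF_B = 1.26 W/m²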